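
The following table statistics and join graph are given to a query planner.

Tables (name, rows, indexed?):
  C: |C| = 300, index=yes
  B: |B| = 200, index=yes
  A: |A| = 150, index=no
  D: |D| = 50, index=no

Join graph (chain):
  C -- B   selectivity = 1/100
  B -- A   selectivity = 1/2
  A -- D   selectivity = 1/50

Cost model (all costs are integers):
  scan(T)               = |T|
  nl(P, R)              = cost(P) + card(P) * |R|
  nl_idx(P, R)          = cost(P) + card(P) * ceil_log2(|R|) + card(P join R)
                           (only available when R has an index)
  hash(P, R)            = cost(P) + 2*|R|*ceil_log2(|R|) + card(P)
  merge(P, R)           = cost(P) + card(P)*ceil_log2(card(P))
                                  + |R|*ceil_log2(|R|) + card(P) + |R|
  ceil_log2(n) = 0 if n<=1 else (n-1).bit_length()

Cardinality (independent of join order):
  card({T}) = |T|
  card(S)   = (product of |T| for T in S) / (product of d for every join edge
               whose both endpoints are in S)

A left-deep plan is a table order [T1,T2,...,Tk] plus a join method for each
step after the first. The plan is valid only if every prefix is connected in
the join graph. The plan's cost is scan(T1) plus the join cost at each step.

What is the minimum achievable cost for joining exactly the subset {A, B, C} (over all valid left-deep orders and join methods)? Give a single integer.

Selinger DP over subsets of {A,B,C}:
  {C}: scan cost=300, card=300
  {B}: scan cost=200, card=200
  {A}: scan cost=150, card=150
  {BC}: card=600; try (C,nl_idx)→2600, (B,nl_idx)→3300, (B,hash)→3800, (C,merge)→5000, (B,merge)→5100, (C,hash)→5800 …(+2); best=2600 via (C,nl_idx)
  {AB}: card=15000; try (A,hash)→2800, (B,merge)→3300, (A,merge)→3350, (B,hash)→3500, (B,nl_idx)→16350, (B,nl)→30150 …(+1); best=2800 via (A,hash)
  {ABC}: card=45000; try (A,hash)→5600, (A,merge)→10550, (C,hash)→23200, (A,nl)→92600, (C,nl_idx)→182800, (C,merge)→230800 …(+1); best=5600 via (A,hash)

5600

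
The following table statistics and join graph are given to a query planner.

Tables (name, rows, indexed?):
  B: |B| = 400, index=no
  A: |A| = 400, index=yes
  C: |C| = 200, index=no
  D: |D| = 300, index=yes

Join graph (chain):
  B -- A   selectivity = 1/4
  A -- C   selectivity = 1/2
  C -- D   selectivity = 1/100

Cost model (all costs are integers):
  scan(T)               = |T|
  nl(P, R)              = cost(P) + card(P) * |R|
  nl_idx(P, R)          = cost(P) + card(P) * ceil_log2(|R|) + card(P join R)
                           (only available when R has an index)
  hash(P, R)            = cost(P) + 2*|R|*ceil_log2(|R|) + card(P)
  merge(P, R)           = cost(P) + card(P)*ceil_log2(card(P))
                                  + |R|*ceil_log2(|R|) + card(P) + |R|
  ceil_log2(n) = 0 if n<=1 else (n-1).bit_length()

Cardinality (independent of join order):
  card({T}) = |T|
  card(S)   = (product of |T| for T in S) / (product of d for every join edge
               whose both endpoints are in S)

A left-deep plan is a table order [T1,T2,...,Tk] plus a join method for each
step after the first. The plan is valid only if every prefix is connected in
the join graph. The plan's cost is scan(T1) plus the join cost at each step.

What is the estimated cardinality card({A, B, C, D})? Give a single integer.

12000000

Tables in S: A(400), B(400), C(200), D(300)
Edges inside S: B-A(d=4), A-C(d=2), C-D(d=100)
numerator = 400 * 400 * 200 * 300 = 9600000000
denominator = 4 * 2 * 100 = 800
card(S) = 9600000000 / 800 = 12000000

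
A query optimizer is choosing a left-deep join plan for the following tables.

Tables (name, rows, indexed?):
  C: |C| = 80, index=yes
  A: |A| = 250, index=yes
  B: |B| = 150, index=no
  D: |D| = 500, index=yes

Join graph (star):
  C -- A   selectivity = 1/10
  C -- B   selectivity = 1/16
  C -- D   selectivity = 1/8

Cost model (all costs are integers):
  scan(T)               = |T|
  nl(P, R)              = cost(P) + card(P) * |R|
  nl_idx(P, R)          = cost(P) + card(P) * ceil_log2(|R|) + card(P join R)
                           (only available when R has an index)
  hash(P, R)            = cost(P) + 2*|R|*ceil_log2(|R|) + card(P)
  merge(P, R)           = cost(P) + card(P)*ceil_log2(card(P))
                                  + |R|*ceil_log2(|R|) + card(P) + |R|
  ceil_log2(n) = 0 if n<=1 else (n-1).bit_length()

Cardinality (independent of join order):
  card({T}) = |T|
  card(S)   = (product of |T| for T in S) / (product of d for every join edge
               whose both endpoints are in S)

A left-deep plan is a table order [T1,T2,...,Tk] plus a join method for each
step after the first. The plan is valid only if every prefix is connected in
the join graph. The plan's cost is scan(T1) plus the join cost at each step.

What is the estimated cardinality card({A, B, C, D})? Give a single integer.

Tables in S: A(250), B(150), C(80), D(500)
Edges inside S: C-A(d=10), C-B(d=16), C-D(d=8)
numerator = 250 * 150 * 80 * 500 = 1500000000
denominator = 10 * 16 * 8 = 1280
card(S) = 1500000000 / 1280 = 1171875

1171875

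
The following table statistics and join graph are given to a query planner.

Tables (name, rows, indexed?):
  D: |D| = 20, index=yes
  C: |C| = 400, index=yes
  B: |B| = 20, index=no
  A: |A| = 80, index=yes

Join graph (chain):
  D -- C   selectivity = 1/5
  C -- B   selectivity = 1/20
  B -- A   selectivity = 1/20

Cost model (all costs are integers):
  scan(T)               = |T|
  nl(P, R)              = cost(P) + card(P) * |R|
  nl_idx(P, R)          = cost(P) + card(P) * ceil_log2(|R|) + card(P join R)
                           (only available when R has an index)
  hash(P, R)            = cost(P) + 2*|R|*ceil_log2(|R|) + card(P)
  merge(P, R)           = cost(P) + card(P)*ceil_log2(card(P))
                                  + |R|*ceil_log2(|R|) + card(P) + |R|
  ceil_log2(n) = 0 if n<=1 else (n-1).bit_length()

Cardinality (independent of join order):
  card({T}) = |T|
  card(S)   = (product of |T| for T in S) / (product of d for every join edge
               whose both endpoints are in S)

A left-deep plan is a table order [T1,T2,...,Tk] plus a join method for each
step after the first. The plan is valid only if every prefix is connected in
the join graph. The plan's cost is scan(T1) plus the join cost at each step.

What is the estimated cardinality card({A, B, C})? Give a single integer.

Tables in S: A(80), B(20), C(400)
Edges inside S: C-B(d=20), B-A(d=20)
numerator = 80 * 20 * 400 = 640000
denominator = 20 * 20 = 400
card(S) = 640000 / 400 = 1600

1600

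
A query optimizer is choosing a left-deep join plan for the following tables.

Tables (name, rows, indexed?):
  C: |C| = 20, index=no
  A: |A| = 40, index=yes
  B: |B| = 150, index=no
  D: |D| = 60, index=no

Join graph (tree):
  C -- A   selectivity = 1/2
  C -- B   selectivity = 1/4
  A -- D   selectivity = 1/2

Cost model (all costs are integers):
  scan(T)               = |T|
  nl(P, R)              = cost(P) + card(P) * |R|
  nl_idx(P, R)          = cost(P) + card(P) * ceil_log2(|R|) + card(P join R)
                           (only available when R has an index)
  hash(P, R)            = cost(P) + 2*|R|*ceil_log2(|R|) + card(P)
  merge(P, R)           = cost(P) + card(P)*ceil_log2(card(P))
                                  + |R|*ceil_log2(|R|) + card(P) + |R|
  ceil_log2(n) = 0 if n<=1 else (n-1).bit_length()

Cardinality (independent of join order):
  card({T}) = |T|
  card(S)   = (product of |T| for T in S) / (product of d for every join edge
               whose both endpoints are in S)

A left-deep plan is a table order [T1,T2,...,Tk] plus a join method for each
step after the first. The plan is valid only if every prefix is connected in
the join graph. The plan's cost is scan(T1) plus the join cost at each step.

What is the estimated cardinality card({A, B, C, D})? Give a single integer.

Tables in S: A(40), B(150), C(20), D(60)
Edges inside S: C-A(d=2), C-B(d=4), A-D(d=2)
numerator = 40 * 150 * 20 * 60 = 7200000
denominator = 2 * 4 * 2 = 16
card(S) = 7200000 / 16 = 450000

450000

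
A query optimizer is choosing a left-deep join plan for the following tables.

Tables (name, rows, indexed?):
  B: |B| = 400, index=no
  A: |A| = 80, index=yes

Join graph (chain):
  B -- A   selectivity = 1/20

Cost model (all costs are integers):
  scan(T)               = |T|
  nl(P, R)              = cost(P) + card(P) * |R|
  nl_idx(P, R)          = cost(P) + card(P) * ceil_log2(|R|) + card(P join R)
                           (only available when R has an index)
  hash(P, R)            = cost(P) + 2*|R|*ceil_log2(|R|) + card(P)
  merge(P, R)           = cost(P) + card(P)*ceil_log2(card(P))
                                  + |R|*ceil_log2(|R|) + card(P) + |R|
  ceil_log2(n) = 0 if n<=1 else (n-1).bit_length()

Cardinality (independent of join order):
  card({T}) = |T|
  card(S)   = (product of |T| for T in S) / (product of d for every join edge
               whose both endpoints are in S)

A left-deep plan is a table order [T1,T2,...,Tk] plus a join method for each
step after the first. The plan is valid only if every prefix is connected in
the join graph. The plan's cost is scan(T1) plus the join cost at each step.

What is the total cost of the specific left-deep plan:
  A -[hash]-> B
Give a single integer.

7360

step 1: scan A: cost=80, card=80
step 2: join B via hash
    card(P join B) = 80*400/(20) = 1600
    cost = 80 + 2*400*9 + 80 = 7360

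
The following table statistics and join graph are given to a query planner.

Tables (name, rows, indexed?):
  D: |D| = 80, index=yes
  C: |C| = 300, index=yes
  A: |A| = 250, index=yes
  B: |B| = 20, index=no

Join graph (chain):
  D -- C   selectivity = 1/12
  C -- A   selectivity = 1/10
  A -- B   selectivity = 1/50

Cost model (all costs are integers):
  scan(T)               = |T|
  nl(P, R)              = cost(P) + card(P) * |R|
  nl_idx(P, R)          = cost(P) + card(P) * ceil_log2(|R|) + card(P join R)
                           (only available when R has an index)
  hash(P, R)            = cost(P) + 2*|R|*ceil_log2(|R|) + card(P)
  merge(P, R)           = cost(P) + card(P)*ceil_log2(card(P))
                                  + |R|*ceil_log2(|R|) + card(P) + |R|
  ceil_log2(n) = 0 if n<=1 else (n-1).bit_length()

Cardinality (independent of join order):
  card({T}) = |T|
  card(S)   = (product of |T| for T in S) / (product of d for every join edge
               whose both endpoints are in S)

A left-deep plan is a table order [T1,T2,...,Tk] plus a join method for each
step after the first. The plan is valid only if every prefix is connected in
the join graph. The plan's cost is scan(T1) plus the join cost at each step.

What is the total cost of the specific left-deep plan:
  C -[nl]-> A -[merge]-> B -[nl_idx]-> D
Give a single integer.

221420

step 1: scan C: cost=300, card=300
step 2: join A via nl
    card(P join A) = 300*250/(10) = 7500
    cost = 300 + 300*250 = 75300
step 3: join B via merge
    card(P join B) = 7500*20/(50) = 3000
    cost = 75300 + 7500*13 + 20*5 + 7500 + 20 = 180420
step 4: join D via nl_idx
    card(P join D) = 3000*80/(12) = 20000
    cost = 180420 + 3000*7 + 20000 = 221420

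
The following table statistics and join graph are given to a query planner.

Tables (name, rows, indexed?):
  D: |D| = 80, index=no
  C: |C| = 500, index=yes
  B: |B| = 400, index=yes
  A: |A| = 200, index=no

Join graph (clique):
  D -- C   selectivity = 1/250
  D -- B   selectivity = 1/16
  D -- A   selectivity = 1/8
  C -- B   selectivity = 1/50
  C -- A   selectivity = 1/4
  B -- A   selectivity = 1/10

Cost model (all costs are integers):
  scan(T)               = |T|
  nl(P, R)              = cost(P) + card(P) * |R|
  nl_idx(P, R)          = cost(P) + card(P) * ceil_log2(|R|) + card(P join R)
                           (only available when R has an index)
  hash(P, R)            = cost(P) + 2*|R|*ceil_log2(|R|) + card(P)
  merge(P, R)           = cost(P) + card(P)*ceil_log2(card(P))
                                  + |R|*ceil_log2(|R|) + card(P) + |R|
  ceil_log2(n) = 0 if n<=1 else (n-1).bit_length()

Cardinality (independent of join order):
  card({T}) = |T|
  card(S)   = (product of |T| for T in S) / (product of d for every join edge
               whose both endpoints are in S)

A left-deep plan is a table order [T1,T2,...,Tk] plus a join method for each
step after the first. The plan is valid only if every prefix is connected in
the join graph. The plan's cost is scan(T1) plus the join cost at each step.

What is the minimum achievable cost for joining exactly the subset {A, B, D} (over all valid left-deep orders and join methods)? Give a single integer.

Selinger DP over subsets of {A,B,D}:
  {D}: scan cost=80, card=80
  {B}: scan cost=400, card=400
  {A}: scan cost=200, card=200
  {BD}: card=2000; try (D,hash)→1920, (B,nl_idx)→2800, (B,merge)→4720, (D,merge)→5040, (B,hash)→7360, (B,nl)→32080 …(+1); best=1920 via (D,hash)
  {AD}: card=2000; try (D,hash)→1520, (A,merge)→2520, (D,merge)→2640, (A,hash)→3360, (A,nl)→16080, (D,nl)→16200; best=1520 via (D,hash)
  {AB}: card=8000; try (A,hash)→4000, (B,merge)→6000, (A,merge)→6200, (B,hash)→7600, (B,nl_idx)→10000, (B,nl)→80200 …(+1); best=4000 via (A,hash)
  {ABD}: card=5000; try (A,hash)→7120, (B,hash)→10720, (D,hash)→13120, (B,nl_idx)→24520, (A,merge)→27720, (B,merge)→29520 …(+4); best=7120 via (A,hash)

7120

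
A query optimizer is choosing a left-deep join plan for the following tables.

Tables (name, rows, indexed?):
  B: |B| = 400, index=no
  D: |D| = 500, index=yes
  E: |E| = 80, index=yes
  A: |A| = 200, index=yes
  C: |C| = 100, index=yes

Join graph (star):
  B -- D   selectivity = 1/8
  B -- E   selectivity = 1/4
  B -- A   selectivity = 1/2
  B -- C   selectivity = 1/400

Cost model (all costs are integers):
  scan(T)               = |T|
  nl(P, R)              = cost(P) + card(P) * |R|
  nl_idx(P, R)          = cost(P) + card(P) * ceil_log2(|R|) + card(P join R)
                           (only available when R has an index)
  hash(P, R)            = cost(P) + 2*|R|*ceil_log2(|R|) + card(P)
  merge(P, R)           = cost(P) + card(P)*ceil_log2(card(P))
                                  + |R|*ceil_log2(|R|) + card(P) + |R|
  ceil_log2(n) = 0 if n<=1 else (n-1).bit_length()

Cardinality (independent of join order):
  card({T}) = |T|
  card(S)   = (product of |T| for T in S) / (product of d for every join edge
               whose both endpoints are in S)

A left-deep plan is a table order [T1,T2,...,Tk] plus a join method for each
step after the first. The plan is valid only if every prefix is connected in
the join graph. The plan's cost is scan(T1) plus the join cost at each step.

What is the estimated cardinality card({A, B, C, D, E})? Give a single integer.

12500000

Tables in S: A(200), B(400), C(100), D(500), E(80)
Edges inside S: B-D(d=8), B-E(d=4), B-A(d=2), B-C(d=400)
numerator = 200 * 400 * 100 * 500 * 80 = 320000000000
denominator = 8 * 4 * 2 * 400 = 25600
card(S) = 320000000000 / 25600 = 12500000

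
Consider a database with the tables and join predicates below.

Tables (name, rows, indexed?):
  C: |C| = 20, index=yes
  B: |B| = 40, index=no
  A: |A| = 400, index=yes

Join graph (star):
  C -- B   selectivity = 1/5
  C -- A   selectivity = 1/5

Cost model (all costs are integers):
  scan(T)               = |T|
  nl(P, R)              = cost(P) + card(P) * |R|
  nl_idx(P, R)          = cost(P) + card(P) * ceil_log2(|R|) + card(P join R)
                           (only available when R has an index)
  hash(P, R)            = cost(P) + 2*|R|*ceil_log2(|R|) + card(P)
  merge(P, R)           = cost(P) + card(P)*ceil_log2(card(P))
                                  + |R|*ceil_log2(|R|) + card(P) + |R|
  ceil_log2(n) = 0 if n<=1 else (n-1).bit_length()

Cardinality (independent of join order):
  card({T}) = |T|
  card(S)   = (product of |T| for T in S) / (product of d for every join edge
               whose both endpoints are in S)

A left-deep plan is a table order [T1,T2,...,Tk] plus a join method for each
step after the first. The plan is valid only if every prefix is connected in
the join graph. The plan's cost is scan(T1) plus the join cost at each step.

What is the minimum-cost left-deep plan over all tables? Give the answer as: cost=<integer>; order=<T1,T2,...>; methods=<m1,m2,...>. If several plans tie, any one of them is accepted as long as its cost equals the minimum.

Selinger DP (subsets sized 1..n):
  {C}: scan cost=20, card=20
  {B}: scan cost=40, card=40
  {A}: scan cost=400, card=400
  {BC}: card=160; try (C,hash)→280, (C,nl_idx)→400, (B,merge)→420, (C,merge)→440, (B,hash)→520, (B,nl)→820 …(+1); best=280 via (C,hash)
  {AC}: card=1600; try (C,hash)→1000, (A,nl_idx)→1800, (C,nl_idx)→4000, (A,merge)→4140, (C,merge)→4520, (A,hash)→7240 …(+2); best=1000 via (C,hash)
  {ABC}: card=12800; try (B,hash)→3080, (A,merge)→5720, (A,hash)→7640, (A,nl_idx)→14520, (B,merge)→20480, (A,nl)→64280 …(+1); best=3080 via (B,hash)

cost=3080; order=A,C,B; methods=hash,hash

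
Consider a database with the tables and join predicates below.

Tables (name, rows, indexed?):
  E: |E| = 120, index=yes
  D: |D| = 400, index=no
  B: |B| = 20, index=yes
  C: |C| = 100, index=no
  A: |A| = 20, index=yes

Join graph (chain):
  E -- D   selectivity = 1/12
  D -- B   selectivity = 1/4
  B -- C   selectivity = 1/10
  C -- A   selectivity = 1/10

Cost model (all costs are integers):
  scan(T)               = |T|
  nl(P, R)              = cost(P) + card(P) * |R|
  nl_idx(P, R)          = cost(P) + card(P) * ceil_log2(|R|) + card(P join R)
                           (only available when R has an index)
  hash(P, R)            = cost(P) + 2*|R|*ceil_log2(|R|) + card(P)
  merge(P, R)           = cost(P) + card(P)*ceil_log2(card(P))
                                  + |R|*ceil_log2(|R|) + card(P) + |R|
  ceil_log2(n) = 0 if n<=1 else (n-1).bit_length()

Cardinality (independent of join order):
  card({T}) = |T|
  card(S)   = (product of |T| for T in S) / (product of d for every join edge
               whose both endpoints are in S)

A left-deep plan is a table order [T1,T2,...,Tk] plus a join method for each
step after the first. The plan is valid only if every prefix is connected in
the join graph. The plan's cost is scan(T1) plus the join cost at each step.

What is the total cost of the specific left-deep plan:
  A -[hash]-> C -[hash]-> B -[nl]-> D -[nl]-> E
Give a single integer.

step 1: scan A: cost=20, card=20
step 2: join C via hash
    card(P join C) = 20*100/(10) = 200
    cost = 20 + 2*100*7 + 20 = 1440
step 3: join B via hash
    card(P join B) = 200*20/(10) = 400
    cost = 1440 + 2*20*5 + 200 = 1840
step 4: join D via nl
    card(P join D) = 400*400/(4) = 40000
    cost = 1840 + 400*400 = 161840
step 5: join E via nl
    card(P join E) = 40000*120/(12) = 400000
    cost = 161840 + 40000*120 = 4961840

4961840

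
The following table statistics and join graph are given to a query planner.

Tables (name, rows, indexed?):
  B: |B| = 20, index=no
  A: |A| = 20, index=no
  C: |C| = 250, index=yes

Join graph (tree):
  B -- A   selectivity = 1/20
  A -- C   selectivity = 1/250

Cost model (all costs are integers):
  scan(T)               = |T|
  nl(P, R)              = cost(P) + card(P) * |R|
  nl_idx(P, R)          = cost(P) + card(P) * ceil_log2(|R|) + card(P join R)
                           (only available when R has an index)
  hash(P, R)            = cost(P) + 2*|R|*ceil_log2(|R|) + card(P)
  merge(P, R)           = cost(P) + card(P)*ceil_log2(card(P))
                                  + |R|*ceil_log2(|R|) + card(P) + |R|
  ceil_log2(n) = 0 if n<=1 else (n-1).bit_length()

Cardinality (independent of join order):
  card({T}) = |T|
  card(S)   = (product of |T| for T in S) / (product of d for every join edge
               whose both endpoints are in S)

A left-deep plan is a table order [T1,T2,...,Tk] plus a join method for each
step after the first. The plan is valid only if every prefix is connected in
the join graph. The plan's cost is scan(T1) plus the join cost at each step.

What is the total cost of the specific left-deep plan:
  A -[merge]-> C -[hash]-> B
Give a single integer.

step 1: scan A: cost=20, card=20
step 2: join C via merge
    card(P join C) = 20*250/(250) = 20
    cost = 20 + 20*5 + 250*8 + 20 + 250 = 2390
step 3: join B via hash
    card(P join B) = 20*20/(20) = 20
    cost = 2390 + 2*20*5 + 20 = 2610

2610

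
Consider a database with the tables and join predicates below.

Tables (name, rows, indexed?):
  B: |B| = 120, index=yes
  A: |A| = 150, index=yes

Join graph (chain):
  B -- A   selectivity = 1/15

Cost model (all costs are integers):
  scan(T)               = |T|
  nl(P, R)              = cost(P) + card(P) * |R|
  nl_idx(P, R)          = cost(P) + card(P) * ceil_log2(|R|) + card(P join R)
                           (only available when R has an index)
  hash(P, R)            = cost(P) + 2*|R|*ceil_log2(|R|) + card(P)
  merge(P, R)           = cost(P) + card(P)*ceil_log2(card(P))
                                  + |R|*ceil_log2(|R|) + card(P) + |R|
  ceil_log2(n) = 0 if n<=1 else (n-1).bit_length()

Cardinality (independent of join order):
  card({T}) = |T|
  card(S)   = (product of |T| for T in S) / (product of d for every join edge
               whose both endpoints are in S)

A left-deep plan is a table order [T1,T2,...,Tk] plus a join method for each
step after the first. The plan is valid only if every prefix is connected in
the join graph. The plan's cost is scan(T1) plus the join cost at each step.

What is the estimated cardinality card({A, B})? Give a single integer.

1200

Tables in S: A(150), B(120)
Edges inside S: B-A(d=15)
numerator = 150 * 120 = 18000
denominator = 15 = 15
card(S) = 18000 / 15 = 1200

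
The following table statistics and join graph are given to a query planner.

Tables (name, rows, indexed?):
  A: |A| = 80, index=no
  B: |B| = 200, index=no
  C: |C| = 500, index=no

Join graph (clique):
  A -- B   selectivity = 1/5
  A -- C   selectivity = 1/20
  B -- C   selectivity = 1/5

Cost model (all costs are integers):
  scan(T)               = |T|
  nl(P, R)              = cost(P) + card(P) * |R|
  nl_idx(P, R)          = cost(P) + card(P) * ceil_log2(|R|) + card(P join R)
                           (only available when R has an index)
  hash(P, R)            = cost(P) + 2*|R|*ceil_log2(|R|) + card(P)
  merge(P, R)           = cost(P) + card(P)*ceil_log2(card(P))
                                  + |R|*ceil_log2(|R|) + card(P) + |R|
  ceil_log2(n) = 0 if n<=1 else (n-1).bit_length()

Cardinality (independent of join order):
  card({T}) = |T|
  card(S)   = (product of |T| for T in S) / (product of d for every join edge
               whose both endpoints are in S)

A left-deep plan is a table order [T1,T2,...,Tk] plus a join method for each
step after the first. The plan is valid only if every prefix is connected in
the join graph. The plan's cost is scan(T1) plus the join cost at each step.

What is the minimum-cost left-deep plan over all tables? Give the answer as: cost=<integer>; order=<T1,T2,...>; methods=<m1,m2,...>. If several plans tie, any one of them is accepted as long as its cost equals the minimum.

Selinger DP (subsets sized 1..n):
  {A}: scan cost=80, card=80
  {B}: scan cost=200, card=200
  {C}: scan cost=500, card=500
  {AB}: card=3200; try (A,hash)→1520, (B,merge)→2520, (A,merge)→2640, (B,hash)→3360, (B,nl)→16080, (A,nl)→16200; best=1520 via (A,hash)
  {AC}: card=2000; try (A,hash)→2120, (C,merge)→5720, (A,merge)→6140, (C,hash)→9160, (C,nl)→40080, (A,nl)→40500; best=2120 via (A,hash)
  {BC}: card=20000; try (B,hash)→4200, (C,merge)→7000, (B,merge)→7300, (C,hash)→9400, (C,nl)→100200, (B,nl)→100500; best=4200 via (B,hash)
  {ABC}: card=16000; try (B,hash)→7320, (C,hash)→13720, (A,hash)→25320, (B,merge)→27920, (C,merge)→48120, (A,merge)→324840 …(+3); best=7320 via (B,hash)

cost=7320; order=C,A,B; methods=hash,hash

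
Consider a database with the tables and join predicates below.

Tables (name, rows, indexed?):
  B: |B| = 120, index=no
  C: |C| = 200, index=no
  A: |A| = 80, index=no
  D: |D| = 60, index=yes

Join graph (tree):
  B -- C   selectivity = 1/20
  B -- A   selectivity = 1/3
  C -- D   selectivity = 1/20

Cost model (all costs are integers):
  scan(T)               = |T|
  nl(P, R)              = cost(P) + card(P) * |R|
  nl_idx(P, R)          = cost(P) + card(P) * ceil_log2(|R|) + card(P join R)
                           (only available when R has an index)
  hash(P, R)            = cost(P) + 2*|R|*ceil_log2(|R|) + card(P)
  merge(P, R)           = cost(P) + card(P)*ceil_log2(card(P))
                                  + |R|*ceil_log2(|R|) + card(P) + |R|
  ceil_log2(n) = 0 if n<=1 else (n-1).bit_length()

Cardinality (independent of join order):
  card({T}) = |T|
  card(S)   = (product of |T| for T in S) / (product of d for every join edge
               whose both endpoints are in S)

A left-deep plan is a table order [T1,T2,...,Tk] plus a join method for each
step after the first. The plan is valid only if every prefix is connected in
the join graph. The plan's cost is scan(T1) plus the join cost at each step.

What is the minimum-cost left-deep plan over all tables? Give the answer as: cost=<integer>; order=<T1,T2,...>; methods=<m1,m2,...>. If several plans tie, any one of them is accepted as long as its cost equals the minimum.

Selinger DP (subsets sized 1..n):
  {B}: scan cost=120, card=120
  {C}: scan cost=200, card=200
  {A}: scan cost=80, card=80
  {D}: scan cost=60, card=60
  {BC}: card=1200; try (B,hash)→2080, (C,merge)→2880, (B,merge)→2960, (C,hash)→3440, (C,nl)→24120, (B,nl)→24200; best=2080 via (B,hash)
  {AB}: card=3200; try (A,hash)→1360, (B,merge)→1680, (A,merge)→1720, (B,hash)→1840, (B,nl)→9680, (A,nl)→9720; best=1360 via (A,hash)
  {CD}: card=600; try (D,hash)→1120, (D,nl_idx)→2000, (C,merge)→2280, (D,merge)→2420, (C,hash)→3320, (C,nl)→12060 …(+1); best=1120 via (D,hash)
  {ABC}: card=32000; try (A,hash)→4400, (C,hash)→7760, (A,merge)→17120, (C,merge)→44760, (A,nl)→98080, (C,nl)→641360; best=4400 via (A,hash)
  {BCD}: card=3600; try (B,hash)→3400, (D,hash)→4000, (B,merge)→8680, (D,nl_idx)→12880, (D,merge)→16900, (B,nl)→73120 …(+1); best=3400 via (B,hash)
  {ABCD}: card=96000; try (A,hash)→8120, (D,hash)→37120, (A,merge)→50840, (A,nl)→291400, (D,nl_idx)→292400, (D,merge)→516820 …(+1); best=8120 via (A,hash)

cost=8120; order=C,D,B,A; methods=hash,hash,hash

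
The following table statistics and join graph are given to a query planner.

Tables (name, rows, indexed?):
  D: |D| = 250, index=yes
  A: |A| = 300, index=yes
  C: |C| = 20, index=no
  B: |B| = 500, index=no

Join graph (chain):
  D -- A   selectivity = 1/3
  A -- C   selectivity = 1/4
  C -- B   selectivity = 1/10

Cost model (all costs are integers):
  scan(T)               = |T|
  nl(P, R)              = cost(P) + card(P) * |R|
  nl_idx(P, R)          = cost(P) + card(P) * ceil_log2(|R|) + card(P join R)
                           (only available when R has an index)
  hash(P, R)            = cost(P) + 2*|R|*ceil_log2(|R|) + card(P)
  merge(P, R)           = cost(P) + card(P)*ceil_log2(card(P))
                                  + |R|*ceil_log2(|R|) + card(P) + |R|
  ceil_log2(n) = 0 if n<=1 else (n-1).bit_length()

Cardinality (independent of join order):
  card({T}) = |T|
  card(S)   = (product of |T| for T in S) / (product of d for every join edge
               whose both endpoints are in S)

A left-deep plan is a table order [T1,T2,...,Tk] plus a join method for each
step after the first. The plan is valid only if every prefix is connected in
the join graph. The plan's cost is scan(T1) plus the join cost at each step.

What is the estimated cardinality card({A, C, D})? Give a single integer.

Tables in S: A(300), C(20), D(250)
Edges inside S: D-A(d=3), A-C(d=4)
numerator = 300 * 20 * 250 = 1500000
denominator = 3 * 4 = 12
card(S) = 1500000 / 12 = 125000

125000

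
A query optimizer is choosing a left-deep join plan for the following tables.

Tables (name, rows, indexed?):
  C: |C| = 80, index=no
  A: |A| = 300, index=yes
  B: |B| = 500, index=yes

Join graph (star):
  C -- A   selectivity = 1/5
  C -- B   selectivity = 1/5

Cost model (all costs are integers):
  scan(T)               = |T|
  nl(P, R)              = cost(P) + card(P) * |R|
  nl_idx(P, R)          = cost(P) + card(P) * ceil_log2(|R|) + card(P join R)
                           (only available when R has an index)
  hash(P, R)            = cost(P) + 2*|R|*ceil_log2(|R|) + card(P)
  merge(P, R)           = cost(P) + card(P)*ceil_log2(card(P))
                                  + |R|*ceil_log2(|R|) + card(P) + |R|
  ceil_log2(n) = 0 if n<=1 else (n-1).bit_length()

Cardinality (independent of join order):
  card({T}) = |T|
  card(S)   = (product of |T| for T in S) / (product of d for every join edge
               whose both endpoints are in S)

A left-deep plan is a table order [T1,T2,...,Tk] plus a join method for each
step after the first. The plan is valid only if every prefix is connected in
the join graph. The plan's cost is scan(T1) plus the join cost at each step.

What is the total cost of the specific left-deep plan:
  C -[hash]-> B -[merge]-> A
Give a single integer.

124160

step 1: scan C: cost=80, card=80
step 2: join B via hash
    card(P join B) = 80*500/(5) = 8000
    cost = 80 + 2*500*9 + 80 = 9160
step 3: join A via merge
    card(P join A) = 8000*300/(5) = 480000
    cost = 9160 + 8000*13 + 300*9 + 8000 + 300 = 124160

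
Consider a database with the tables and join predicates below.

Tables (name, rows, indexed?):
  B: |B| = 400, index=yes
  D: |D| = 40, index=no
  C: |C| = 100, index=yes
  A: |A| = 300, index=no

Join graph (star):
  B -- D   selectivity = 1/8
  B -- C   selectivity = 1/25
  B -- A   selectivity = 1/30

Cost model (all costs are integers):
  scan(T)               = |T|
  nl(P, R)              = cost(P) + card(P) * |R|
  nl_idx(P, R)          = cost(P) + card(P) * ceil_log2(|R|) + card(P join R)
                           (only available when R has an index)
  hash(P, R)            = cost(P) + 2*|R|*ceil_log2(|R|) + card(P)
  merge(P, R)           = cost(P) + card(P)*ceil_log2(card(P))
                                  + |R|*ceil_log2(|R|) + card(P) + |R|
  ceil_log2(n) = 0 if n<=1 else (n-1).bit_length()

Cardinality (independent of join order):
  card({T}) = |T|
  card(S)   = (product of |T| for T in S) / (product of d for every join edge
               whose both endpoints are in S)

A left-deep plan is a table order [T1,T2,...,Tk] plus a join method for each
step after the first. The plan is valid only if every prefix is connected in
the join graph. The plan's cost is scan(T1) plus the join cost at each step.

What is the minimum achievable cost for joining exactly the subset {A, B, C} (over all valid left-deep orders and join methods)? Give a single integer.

Selinger DP over subsets of {A,B,C}:
  {B}: scan cost=400, card=400
  {C}: scan cost=100, card=100
  {A}: scan cost=300, card=300
  {BC}: card=1600; try (C,hash)→2200, (B,nl_idx)→2600, (C,nl_idx)→4800, (B,merge)→4900, (C,merge)→5200, (B,hash)→7400 …(+2); best=2200 via (C,hash)
  {AB}: card=4000; try (A,hash)→6200, (B,nl_idx)→7000, (B,merge)→7300, (A,merge)→7400, (B,hash)→7800, (B,nl)→120300 …(+1); best=6200 via (A,hash)
  {ABC}: card=16000; try (A,hash)→9200, (C,hash)→11600, (A,merge)→24400, (C,nl_idx)→50200, (C,merge)→59000, (C,nl)→406200 …(+1); best=9200 via (A,hash)

9200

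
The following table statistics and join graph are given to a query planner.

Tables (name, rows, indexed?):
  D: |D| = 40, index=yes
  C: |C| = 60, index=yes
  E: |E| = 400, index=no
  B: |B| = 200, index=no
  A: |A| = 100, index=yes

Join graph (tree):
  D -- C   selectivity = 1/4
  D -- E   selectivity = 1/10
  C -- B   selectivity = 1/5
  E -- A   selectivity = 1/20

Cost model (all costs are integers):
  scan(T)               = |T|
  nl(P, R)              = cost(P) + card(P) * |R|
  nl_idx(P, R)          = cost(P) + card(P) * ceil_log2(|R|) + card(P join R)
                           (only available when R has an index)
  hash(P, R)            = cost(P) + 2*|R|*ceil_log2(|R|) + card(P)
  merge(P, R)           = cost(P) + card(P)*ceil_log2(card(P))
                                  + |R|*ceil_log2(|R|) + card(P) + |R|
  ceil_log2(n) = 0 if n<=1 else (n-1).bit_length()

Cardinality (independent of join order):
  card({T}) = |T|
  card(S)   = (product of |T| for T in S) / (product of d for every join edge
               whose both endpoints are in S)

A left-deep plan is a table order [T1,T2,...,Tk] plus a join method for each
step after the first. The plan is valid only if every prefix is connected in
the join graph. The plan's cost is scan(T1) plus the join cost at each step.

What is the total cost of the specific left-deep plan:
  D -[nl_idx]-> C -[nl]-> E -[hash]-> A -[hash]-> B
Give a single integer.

step 1: scan D: cost=40, card=40
step 2: join C via nl_idx
    card(P join C) = 40*60/(4) = 600
    cost = 40 + 40*6 + 600 = 880
step 3: join E via nl
    card(P join E) = 600*400/(10) = 24000
    cost = 880 + 600*400 = 240880
step 4: join A via hash
    card(P join A) = 24000*100/(20) = 120000
    cost = 240880 + 2*100*7 + 24000 = 266280
step 5: join B via hash
    card(P join B) = 120000*200/(5) = 4800000
    cost = 266280 + 2*200*8 + 120000 = 389480

389480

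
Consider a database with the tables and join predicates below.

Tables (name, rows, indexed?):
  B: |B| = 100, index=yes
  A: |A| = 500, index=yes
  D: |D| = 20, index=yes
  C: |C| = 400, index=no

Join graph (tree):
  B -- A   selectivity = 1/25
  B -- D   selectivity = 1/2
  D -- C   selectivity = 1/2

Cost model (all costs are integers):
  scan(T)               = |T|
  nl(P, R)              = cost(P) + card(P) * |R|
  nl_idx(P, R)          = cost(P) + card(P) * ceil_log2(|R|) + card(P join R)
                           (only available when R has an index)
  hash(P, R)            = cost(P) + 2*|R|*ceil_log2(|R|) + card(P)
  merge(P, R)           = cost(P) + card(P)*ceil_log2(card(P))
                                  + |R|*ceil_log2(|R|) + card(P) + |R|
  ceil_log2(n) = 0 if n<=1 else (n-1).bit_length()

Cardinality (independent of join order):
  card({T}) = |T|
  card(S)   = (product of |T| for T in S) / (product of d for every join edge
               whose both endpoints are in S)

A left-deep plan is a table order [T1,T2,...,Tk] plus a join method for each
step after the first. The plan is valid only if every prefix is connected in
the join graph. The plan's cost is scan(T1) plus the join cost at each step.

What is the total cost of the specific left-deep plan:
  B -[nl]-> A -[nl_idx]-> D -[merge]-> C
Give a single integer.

step 1: scan B: cost=100, card=100
step 2: join A via nl
    card(P join A) = 100*500/(25) = 2000
    cost = 100 + 100*500 = 50100
step 3: join D via nl_idx
    card(P join D) = 2000*20/(2) = 20000
    cost = 50100 + 2000*5 + 20000 = 80100
step 4: join C via merge
    card(P join C) = 20000*400/(2) = 4000000
    cost = 80100 + 20000*15 + 400*9 + 20000 + 400 = 404100

404100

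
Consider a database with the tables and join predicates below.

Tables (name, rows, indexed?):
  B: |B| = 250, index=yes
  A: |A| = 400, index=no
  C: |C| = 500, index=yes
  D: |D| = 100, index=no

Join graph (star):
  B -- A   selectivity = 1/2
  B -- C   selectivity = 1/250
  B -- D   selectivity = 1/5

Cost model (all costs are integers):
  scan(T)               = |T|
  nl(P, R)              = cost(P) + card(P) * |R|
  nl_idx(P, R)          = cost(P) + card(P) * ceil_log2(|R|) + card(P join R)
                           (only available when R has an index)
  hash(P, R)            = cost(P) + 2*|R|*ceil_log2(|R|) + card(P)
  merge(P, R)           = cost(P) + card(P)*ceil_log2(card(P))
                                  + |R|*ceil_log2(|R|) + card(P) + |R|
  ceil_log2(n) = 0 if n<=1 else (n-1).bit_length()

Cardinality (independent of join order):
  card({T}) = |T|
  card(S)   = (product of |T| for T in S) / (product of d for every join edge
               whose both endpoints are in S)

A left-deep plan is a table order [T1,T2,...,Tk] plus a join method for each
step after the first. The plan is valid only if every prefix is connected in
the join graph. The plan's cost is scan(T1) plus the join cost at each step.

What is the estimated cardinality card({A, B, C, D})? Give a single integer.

2000000

Tables in S: A(400), B(250), C(500), D(100)
Edges inside S: B-A(d=2), B-C(d=250), B-D(d=5)
numerator = 400 * 250 * 500 * 100 = 5000000000
denominator = 2 * 250 * 5 = 2500
card(S) = 5000000000 / 2500 = 2000000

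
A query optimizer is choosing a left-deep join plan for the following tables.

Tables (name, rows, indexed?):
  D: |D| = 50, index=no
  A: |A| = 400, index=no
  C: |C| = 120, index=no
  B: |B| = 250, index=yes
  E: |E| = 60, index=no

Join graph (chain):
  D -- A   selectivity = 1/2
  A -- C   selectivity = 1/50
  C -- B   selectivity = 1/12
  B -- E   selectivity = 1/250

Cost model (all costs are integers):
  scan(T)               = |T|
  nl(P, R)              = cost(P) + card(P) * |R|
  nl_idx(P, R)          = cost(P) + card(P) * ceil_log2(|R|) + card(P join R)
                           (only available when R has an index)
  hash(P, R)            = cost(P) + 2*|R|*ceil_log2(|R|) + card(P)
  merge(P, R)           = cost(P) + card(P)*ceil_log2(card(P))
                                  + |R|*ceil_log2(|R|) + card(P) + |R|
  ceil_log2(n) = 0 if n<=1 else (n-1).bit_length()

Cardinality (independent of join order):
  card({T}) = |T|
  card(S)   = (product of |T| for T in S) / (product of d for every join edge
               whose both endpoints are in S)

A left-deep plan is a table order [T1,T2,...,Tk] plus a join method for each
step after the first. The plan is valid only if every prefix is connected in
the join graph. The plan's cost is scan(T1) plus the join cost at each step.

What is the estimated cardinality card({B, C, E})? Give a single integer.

Tables in S: B(250), C(120), E(60)
Edges inside S: C-B(d=12), B-E(d=250)
numerator = 250 * 120 * 60 = 1800000
denominator = 12 * 250 = 3000
card(S) = 1800000 / 3000 = 600

600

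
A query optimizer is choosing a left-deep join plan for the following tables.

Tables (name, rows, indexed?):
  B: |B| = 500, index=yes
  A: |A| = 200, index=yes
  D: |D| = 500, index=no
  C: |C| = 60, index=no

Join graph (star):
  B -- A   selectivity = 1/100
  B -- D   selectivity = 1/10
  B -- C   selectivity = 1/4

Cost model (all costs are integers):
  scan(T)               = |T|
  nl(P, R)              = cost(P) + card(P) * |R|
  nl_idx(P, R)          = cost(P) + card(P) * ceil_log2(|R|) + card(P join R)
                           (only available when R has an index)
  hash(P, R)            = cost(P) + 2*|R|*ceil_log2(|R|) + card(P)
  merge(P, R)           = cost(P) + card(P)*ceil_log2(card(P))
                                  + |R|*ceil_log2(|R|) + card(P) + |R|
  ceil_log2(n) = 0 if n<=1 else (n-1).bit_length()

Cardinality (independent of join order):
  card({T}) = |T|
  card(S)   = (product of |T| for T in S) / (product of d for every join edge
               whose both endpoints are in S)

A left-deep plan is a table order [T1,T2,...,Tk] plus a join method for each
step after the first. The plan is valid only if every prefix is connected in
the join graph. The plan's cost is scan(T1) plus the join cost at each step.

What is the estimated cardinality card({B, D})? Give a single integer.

Tables in S: B(500), D(500)
Edges inside S: B-D(d=10)
numerator = 500 * 500 = 250000
denominator = 10 = 10
card(S) = 250000 / 10 = 25000

25000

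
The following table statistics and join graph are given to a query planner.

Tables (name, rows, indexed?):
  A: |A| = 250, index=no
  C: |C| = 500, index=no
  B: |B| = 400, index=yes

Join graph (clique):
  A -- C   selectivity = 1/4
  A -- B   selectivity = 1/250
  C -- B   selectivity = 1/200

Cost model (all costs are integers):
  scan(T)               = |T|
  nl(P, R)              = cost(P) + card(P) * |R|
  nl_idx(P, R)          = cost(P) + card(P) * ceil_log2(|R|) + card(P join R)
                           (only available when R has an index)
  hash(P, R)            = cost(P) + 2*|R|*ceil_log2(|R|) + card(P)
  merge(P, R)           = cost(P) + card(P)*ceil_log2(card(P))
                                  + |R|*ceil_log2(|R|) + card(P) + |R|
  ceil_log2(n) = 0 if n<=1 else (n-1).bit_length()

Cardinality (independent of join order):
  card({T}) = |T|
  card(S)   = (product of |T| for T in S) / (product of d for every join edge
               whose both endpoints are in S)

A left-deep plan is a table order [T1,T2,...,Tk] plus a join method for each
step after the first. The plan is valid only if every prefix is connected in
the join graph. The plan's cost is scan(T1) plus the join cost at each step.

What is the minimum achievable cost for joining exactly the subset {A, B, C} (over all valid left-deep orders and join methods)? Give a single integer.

11000

Selinger DP over subsets of {A,B,C}:
  {A}: scan cost=250, card=250
  {C}: scan cost=500, card=500
  {B}: scan cost=400, card=400
  {AC}: card=31250; try (A,hash)→5000, (C,merge)→7500, (A,merge)→7750, (C,hash)→9500, (C,nl)→125250, (A,nl)→125500; best=5000 via (A,hash)
  {AB}: card=400; try (B,nl_idx)→2900, (A,hash)→4800, (B,merge)→6500, (A,merge)→6650, (B,hash)→7700, (B,nl)→100250 …(+1); best=2900 via (B,nl_idx)
  {BC}: card=1000; try (B,nl_idx)→6000, (B,hash)→8200, (C,merge)→9400, (B,merge)→9500, (C,hash)→9800, (C,nl)→200400 …(+1); best=6000 via (B,nl_idx)
  {ABC}: card=250; try (A,hash)→11000, (C,merge)→11900, (C,hash)→12300, (A,merge)→19250, (B,hash)→43450, (C,nl)→202900 …(+4); best=11000 via (A,hash)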